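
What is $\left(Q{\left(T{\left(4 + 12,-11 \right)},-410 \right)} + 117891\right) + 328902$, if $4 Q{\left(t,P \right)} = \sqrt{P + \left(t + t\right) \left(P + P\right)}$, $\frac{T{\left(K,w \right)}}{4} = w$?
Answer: $446793 + \frac{5 \sqrt{2870}}{4} \approx 4.4686 \cdot 10^{5}$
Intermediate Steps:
$T{\left(K,w \right)} = 4 w$
$Q{\left(t,P \right)} = \frac{\sqrt{P + 4 P t}}{4}$ ($Q{\left(t,P \right)} = \frac{\sqrt{P + \left(t + t\right) \left(P + P\right)}}{4} = \frac{\sqrt{P + 2 t 2 P}}{4} = \frac{\sqrt{P + 4 P t}}{4}$)
$\left(Q{\left(T{\left(4 + 12,-11 \right)},-410 \right)} + 117891\right) + 328902 = \left(\frac{\sqrt{- 410 \left(1 + 4 \cdot 4 \left(-11\right)\right)}}{4} + 117891\right) + 328902 = \left(\frac{\sqrt{- 410 \left(1 + 4 \left(-44\right)\right)}}{4} + 117891\right) + 328902 = \left(\frac{\sqrt{- 410 \left(1 - 176\right)}}{4} + 117891\right) + 328902 = \left(\frac{\sqrt{\left(-410\right) \left(-175\right)}}{4} + 117891\right) + 328902 = \left(\frac{\sqrt{71750}}{4} + 117891\right) + 328902 = \left(\frac{5 \sqrt{2870}}{4} + 117891\right) + 328902 = \left(117891 + \frac{5 \sqrt{2870}}{4}\right) + 328902 = 446793 + \frac{5 \sqrt{2870}}{4}$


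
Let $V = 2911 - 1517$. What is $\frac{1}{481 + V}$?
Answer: $\frac{1}{1875} \approx 0.00053333$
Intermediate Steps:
$V = 1394$
$\frac{1}{481 + V} = \frac{1}{481 + 1394} = \frac{1}{1875}$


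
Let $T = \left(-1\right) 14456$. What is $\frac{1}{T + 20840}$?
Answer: $\frac{1}{6384} \approx 0.00015664$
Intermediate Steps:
$T = -14456$
$\frac{1}{T + 20840} = \frac{1}{-14456 + 20840} = \frac{1}{6384}$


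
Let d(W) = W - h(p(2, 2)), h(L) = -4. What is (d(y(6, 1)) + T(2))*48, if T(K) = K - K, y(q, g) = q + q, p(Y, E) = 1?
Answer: 768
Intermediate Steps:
y(q, g) = 2*q
d(W) = 4 + W (d(W) = W - 1*(-4) = W + 4 = 4 + W)
T(K) = 0
(d(y(6, 1)) + T(2))*48 = ((4 + 2*6) + 0)*48 = ((4 + 12) + 0)*48 = (16 + 0)*48 = 16*48 = 768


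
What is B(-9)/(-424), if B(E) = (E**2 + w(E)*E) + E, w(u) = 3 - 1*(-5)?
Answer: 0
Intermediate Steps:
w(u) = 8 (w(u) = 3 + 5 = 8)
B(E) = E**2 + 9*E (B(E) = (E**2 + 8*E) + E = E**2 + 9*E)
B(-9)/(-424) = -9*(9 - 9)/(-424) = -9*0*(-1/424) = 0*(-1/424) = 0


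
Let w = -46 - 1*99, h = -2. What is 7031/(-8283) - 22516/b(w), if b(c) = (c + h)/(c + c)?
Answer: -18028680559/405867 ≈ -44420.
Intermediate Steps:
w = -145 (w = -46 - 99 = -145)
b(c) = (-2 + c)/(2*c) (b(c) = (c - 2)/(c + c) = (-2 + c)/((2*c)) = (-2 + c)*(1/(2*c)) = (-2 + c)/(2*c))
7031/(-8283) - 22516/b(w) = 7031/(-8283) - 22516*(-290/(-2 - 145)) = 7031*(-1/8283) - 22516/((1/2)*(-1/145)*(-147)) = -7031/8283 - 22516/147/290 = -7031/8283 - 22516*290/147 = -7031/8283 - 6529640/147 = -18028680559/405867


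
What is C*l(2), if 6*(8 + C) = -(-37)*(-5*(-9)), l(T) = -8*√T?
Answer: -2156*√2 ≈ -3049.0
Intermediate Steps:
C = 539/2 (C = -8 + (-(-37)*(-5*(-9)))/6 = -8 + (-(-37)*45)/6 = -8 + (-37*(-45))/6 = -8 + (⅙)*1665 = -8 + 555/2 = 539/2 ≈ 269.50)
C*l(2) = 539*(-8*√2)/2 = -2156*√2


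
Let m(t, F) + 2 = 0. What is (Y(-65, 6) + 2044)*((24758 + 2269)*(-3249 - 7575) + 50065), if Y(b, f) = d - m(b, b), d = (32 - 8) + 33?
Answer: -615106854849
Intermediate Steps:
m(t, F) = -2 (m(t, F) = -2 + 0 = -2)
d = 57 (d = 24 + 33 = 57)
Y(b, f) = 59 (Y(b, f) = 57 - 1*(-2) = 57 + 2 = 59)
(Y(-65, 6) + 2044)*((24758 + 2269)*(-3249 - 7575) + 50065) = (59 + 2044)*((24758 + 2269)*(-3249 - 7575) + 50065) = 2103*(27027*(-10824) + 50065) = 2103*(-292540248 + 50065) = 2103*(-292490183) = -615106854849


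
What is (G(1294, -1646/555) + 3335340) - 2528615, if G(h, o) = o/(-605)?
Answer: 270878088521/335775 ≈ 8.0673e+5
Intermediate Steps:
G(h, o) = -o/605 (G(h, o) = o*(-1/605) = -o/605)
(G(1294, -1646/555) + 3335340) - 2528615 = (-(-1646)/(605*555) + 3335340) - 2528615 = (-1/605*(-1646/555) + 3335340) - 2528615 = (1646/335775 + 3335340) - 2528615 = 1119923790146/335775 - 2528615 = 270878088521/335775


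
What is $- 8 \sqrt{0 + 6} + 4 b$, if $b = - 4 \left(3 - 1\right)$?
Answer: $-32 - 8 \sqrt{6} \approx -51.596$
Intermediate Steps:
$b = -8$ ($b = \left(-4\right) 2 = -8$)
$- 8 \sqrt{0 + 6} + 4 b = - 8 \sqrt{0 + 6} + 4 \left(-8\right) = - 8 \sqrt{6} - 32 = -32 - 8 \sqrt{6}$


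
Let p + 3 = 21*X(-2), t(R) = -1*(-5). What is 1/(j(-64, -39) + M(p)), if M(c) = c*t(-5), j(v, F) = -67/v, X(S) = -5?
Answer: -64/34493 ≈ -0.0018554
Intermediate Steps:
t(R) = 5
p = -108 (p = -3 + 21*(-5) = -3 - 105 = -108)
M(c) = 5*c (M(c) = c*5 = 5*c)
1/(j(-64, -39) + M(p)) = 1/(-67/(-64) + 5*(-108)) = 1/(-67*(-1/64) - 540) = 1/(67/64 - 540) = 1/(-34493/64) = -64/34493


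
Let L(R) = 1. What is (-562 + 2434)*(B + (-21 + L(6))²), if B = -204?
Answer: 366912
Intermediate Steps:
(-562 + 2434)*(B + (-21 + L(6))²) = (-562 + 2434)*(-204 + (-21 + 1)²) = 1872*(-204 + (-20)²) = 1872*(-204 + 400) = 1872*196 = 366912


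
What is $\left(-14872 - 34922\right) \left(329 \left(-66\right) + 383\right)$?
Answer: $1062155814$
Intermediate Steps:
$\left(-14872 - 34922\right) \left(329 \left(-66\right) + 383\right) = - 49794 \left(-21714 + 383\right) = \left(-49794\right) \left(-21331\right) = 1062155814$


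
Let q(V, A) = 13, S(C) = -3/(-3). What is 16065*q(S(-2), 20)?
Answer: 208845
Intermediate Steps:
S(C) = 1 (S(C) = -3*(-⅓) = 1)
16065*q(S(-2), 20) = 16065*13 = 208845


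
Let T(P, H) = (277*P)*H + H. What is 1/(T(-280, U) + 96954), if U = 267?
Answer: -1/20611299 ≈ -4.8517e-8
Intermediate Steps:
T(P, H) = H + 277*H*P (T(P, H) = 277*H*P + H = H + 277*H*P)
1/(T(-280, U) + 96954) = 1/(267*(1 + 277*(-280)) + 96954) = 1/(267*(1 - 77560) + 96954) = 1/(267*(-77559) + 96954) = 1/(-20708253 + 96954) = 1/(-20611299) = -1/20611299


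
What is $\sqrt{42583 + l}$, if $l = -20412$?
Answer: $\sqrt{22171} \approx 148.9$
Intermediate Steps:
$\sqrt{42583 + l} = \sqrt{42583 - 20412} = \sqrt{22171}$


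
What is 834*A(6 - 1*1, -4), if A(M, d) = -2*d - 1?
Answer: 5838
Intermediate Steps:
A(M, d) = -1 - 2*d
834*A(6 - 1*1, -4) = 834*(-1 - 2*(-4)) = 834*(-1 + 8) = 834*7 = 5838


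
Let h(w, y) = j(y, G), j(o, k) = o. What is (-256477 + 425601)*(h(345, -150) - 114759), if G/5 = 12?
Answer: -19433869716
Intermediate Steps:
G = 60 (G = 5*12 = 60)
h(w, y) = y
(-256477 + 425601)*(h(345, -150) - 114759) = (-256477 + 425601)*(-150 - 114759) = 169124*(-114909) = -19433869716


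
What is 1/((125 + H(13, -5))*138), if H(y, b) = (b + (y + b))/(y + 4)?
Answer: 17/293664 ≈ 5.7889e-5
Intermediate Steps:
H(y, b) = (y + 2*b)/(4 + y) (H(y, b) = (b + (b + y))/(4 + y) = (y + 2*b)/(4 + y))
1/((125 + H(13, -5))*138) = 1/((125 + (13 + 2*(-5))/(4 + 13))*138) = 1/((125 + (13 - 10)/17)*138) = 1/((125 + (1/17)*3)*138) = 1/((125 + 3/17)*138) = 1/((2128/17)*138) = 1/(293664/17) = 17/293664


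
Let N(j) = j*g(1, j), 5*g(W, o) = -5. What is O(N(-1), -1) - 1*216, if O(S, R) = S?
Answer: -215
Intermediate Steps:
g(W, o) = -1 (g(W, o) = (1/5)*(-5) = -1)
N(j) = -j (N(j) = j*(-1) = -j)
O(N(-1), -1) - 1*216 = -1*(-1) - 1*216 = 1 - 216 = -215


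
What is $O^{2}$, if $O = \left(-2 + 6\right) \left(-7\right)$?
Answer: $784$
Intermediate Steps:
$O = -28$ ($O = 4 \left(-7\right) = -28$)
$O^{2} = \left(-28\right)^{2} = 784$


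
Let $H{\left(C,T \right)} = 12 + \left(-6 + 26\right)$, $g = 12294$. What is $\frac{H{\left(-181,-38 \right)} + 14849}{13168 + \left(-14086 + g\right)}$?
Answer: $\frac{14881}{11376} \approx 1.3081$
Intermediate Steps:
$H{\left(C,T \right)} = 32$ ($H{\left(C,T \right)} = 12 + 20 = 32$)
$\frac{H{\left(-181,-38 \right)} + 14849}{13168 + \left(-14086 + g\right)} = \frac{32 + 14849}{13168 + \left(-14086 + 12294\right)} = \frac{14881}{13168 - 1792} = \frac{14881}{11376}$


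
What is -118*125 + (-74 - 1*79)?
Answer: -14903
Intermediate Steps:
-118*125 + (-74 - 1*79) = -14750 + (-74 - 79) = -14750 - 153 = -14903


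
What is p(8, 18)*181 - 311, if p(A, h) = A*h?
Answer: 25753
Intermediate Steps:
p(8, 18)*181 - 311 = (8*18)*181 - 311 = 144*181 - 311 = 26064 - 311 = 25753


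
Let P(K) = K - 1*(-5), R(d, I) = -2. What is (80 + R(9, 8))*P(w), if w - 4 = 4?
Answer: 1014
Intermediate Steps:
w = 8 (w = 4 + 4 = 8)
P(K) = 5 + K (P(K) = K + 5 = 5 + K)
(80 + R(9, 8))*P(w) = (80 - 2)*(5 + 8) = 78*13 = 1014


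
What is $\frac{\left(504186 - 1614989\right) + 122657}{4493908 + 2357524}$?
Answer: $- \frac{494073}{3425716} \approx -0.14422$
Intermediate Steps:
$\frac{\left(504186 - 1614989\right) + 122657}{4493908 + 2357524} = \frac{\left(504186 - 1614989\right) + 122657}{6851432} = \left(-1110803 + 122657\right) \frac{1}{6851432} = \left(-988146\right) \frac{1}{6851432} = - \frac{494073}{3425716}$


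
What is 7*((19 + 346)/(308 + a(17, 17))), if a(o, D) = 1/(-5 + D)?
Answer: 30660/3697 ≈ 8.2932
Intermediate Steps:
7*((19 + 346)/(308 + a(17, 17))) = 7*((19 + 346)/(308 + 1/(-5 + 17))) = 7*(365/(308 + 1/12)) = 7*(365/(3697/12)) = 7*(365*(12/3697)) = 7*(4380/3697) = 30660/3697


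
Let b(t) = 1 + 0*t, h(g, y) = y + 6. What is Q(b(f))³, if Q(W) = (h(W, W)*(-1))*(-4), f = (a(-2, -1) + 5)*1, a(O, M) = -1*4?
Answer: 21952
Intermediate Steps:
h(g, y) = 6 + y
a(O, M) = -4
f = 1 (f = (-4 + 5)*1 = 1*1 = 1)
b(t) = 1 (b(t) = 1 + 0 = 1)
Q(W) = 24 + 4*W (Q(W) = ((6 + W)*(-1))*(-4) = (-6 - W)*(-4) = 24 + 4*W)
Q(b(f))³ = (24 + 4*1)³ = (24 + 4)³ = 28³ = 21952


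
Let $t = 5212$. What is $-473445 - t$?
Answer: $-478657$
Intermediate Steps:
$-473445 - t = -473445 - 5212 = -478657$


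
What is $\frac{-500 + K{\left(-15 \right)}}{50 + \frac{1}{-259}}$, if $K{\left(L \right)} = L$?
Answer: $- \frac{133385}{12949} \approx -10.301$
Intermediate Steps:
$\frac{-500 + K{\left(-15 \right)}}{50 + \frac{1}{-259}} = \frac{-500 - 15}{50 + \frac{1}{-259}} = - \frac{515}{50 - \frac{1}{259}} = - \frac{515}{\frac{12949}{259}} = \left(-515\right) \frac{259}{12949} = - \frac{133385}{12949}$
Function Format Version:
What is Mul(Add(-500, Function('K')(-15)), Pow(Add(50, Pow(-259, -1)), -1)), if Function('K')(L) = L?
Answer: Rational(-133385, 12949) ≈ -10.301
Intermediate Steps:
Mul(Add(-500, Function('K')(-15)), Pow(Add(50, Pow(-259, -1)), -1)) = Mul(Add(-500, -15), Pow(Add(50, Pow(-259, -1)), -1)) = Mul(-515, Pow(Add(50, Rational(-1, 259)), -1)) = Mul(-515, Pow(Rational(12949, 259), -1)) = Mul(-515, Rational(259, 12949)) = Rational(-133385, 12949)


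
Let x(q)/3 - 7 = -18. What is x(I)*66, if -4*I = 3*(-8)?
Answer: -2178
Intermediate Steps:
I = 6 (I = -3*(-8)/4 = -¼*(-24) = 6)
x(q) = -33 (x(q) = 21 + 3*(-18) = 21 - 54 = -33)
x(I)*66 = -33*66 = -2178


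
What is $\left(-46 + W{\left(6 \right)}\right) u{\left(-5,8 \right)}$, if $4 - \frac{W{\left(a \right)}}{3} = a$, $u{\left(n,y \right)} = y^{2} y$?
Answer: $-26624$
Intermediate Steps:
$u{\left(n,y \right)} = y^{3}$
$W{\left(a \right)} = 12 - 3 a$
$\left(-46 + W{\left(6 \right)}\right) u{\left(-5,8 \right)} = \left(-46 + \left(12 - 18\right)\right) 8^{3} = \left(-46 + \left(12 - 18\right)\right) 512 = \left(-46 - 6\right) 512 = \left(-52\right) 512 = -26624$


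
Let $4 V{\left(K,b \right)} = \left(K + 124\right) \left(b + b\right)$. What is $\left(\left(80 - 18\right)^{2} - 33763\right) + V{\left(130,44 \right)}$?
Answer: $-24331$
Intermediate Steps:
$V{\left(K,b \right)} = \frac{b \left(124 + K\right)}{2}$ ($V{\left(K,b \right)} = \frac{\left(K + 124\right) \left(b + b\right)}{4} = \frac{\left(124 + K\right) 2 b}{4} = \frac{2 b \left(124 + K\right)}{4} = \frac{b \left(124 + K\right)}{2}$)
$\left(\left(80 - 18\right)^{2} - 33763\right) + V{\left(130,44 \right)} = \left(\left(80 - 18\right)^{2} - 33763\right) + \frac{1}{2} \cdot 44 \left(124 + 130\right) = \left(62^{2} - 33763\right) + \frac{1}{2} \cdot 44 \cdot 254 = \left(3844 - 33763\right) + 5588 = -29919 + 5588 = -24331$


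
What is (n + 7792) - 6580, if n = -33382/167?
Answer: 169022/167 ≈ 1012.1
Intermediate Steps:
n = -33382/167 (n = -33382*1/167 = -33382/167 ≈ -199.89)
(n + 7792) - 6580 = (-33382/167 + 7792) - 6580 = 1267882/167 - 6580 = 169022/167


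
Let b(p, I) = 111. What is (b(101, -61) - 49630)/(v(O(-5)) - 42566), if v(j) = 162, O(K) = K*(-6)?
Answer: 49519/42404 ≈ 1.1678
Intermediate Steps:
O(K) = -6*K
(b(101, -61) - 49630)/(v(O(-5)) - 42566) = (111 - 49630)/(162 - 42566) = -49519/(-42404) = -49519*(-1/42404) = 49519/42404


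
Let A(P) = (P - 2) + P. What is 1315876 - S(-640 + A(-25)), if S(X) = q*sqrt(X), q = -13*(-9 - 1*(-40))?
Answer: 1315876 + 806*I*sqrt(173) ≈ 1.3159e+6 + 10601.0*I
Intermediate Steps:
A(P) = -2 + 2*P (A(P) = (-2 + P) + P = -2 + 2*P)
q = -403 (q = -13*(-9 + 40) = -13*31 = -403)
S(X) = -403*sqrt(X)
1315876 - S(-640 + A(-25)) = 1315876 - (-403)*sqrt(-640 + (-2 + 2*(-25))) = 1315876 - (-403)*sqrt(-640 + (-2 - 50)) = 1315876 - (-403)*sqrt(-640 - 52) = 1315876 - (-403)*sqrt(-692) = 1315876 - (-403)*2*I*sqrt(173) = 1315876 - (-806)*I*sqrt(173) = 1315876 + 806*I*sqrt(173)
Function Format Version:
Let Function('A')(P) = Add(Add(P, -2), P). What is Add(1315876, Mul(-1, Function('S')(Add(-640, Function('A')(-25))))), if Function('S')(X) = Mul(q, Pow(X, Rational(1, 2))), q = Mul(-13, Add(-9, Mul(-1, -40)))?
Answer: Add(1315876, Mul(806, I, Pow(173, Rational(1, 2)))) ≈ Add(1.3159e+6, Mul(10601., I))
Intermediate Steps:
Function('A')(P) = Add(-2, Mul(2, P)) (Function('A')(P) = Add(Add(-2, P), P) = Add(-2, Mul(2, P)))
q = -403 (q = Mul(-13, Add(-9, 40)) = Mul(-13, 31) = -403)
Function('S')(X) = Mul(-403, Pow(X, Rational(1, 2)))
Add(1315876, Mul(-1, Function('S')(Add(-640, Function('A')(-25))))) = Add(1315876, Mul(-1, Mul(-403, Pow(Add(-640, Add(-2, Mul(2, -25))), Rational(1, 2))))) = Add(1315876, Mul(-1, Mul(-403, Pow(Add(-640, Add(-2, -50)), Rational(1, 2))))) = Add(1315876, Mul(-1, Mul(-403, Pow(Add(-640, -52), Rational(1, 2))))) = Add(1315876, Mul(-1, Mul(-403, Pow(-692, Rational(1, 2))))) = Add(1315876, Mul(-1, Mul(-403, Mul(2, I, Pow(173, Rational(1, 2)))))) = Add(1315876, Mul(-1, Mul(-806, I, Pow(173, Rational(1, 2))))) = Add(1315876, Mul(806, I, Pow(173, Rational(1, 2))))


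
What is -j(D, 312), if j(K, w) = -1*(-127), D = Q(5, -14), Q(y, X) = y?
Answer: -127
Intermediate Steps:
D = 5
j(K, w) = 127
-j(D, 312) = -1*127 = -127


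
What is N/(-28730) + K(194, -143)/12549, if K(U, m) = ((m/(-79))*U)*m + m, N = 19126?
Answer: -66630239968/14241044415 ≈ -4.6787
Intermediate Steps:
K(U, m) = m - U*m²/79 (K(U, m) = ((m*(-1/79))*U)*m + m = ((-m/79)*U)*m + m = (-U*m/79)*m + m = -U*m²/79 + m = m - U*m²/79)
N/(-28730) + K(194, -143)/12549 = 19126/(-28730) + ((1/79)*(-143)*(79 - 1*194*(-143)))/12549 = 19126*(-1/28730) + ((1/79)*(-143)*(79 + 27742))*(1/12549) = -9563/14365 + ((1/79)*(-143)*27821)*(1/12549) = -9563/14365 - 3978403/79*1/12549 = -9563/14365 - 3978403/991371 = -66630239968/14241044415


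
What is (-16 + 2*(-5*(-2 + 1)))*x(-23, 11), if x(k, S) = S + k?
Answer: 72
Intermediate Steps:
(-16 + 2*(-5*(-2 + 1)))*x(-23, 11) = (-16 + 2*(-5*(-2 + 1)))*(11 - 23) = (-16 + 2*(-5*(-1)))*(-12) = (-16 + 2*5)*(-12) = (-16 + 10)*(-12) = -6*(-12) = 72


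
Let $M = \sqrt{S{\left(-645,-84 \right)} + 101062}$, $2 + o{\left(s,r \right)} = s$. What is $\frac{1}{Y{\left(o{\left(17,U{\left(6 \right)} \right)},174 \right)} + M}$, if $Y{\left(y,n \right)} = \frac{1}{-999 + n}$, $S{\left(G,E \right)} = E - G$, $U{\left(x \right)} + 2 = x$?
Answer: $\frac{825}{69167154374} + \frac{680625 \sqrt{101623}}{69167154374} \approx 0.0031369$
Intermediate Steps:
$U{\left(x \right)} = -2 + x$
$o{\left(s,r \right)} = -2 + s$
$M = \sqrt{101623}$ ($M = \sqrt{\left(-84 - -645\right) + 101062} = \sqrt{\left(-84 + 645\right) + 101062} = \sqrt{561 + 101062} = \sqrt{101623} \approx 318.78$)
$\frac{1}{Y{\left(o{\left(17,U{\left(6 \right)} \right)},174 \right)} + M} = \frac{1}{\frac{1}{-999 + 174} + \sqrt{101623}} = \frac{1}{\frac{1}{-825} + \sqrt{101623}} = \frac{1}{- \frac{1}{825} + \sqrt{101623}}$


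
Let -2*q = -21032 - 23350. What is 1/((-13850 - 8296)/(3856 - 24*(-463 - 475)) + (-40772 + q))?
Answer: -13184/244982977 ≈ -5.3816e-5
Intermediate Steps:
q = 22191 (q = -(-21032 - 23350)/2 = -1/2*(-44382) = 22191)
1/((-13850 - 8296)/(3856 - 24*(-463 - 475)) + (-40772 + q)) = 1/((-13850 - 8296)/(3856 - 24*(-463 - 475)) + (-40772 + 22191)) = 1/(-22146/(3856 - 24*(-938)) - 18581) = 1/(-22146/(3856 + 22512) - 18581) = 1/(-22146/26368 - 18581) = 1/(-22146*1/26368 - 18581) = 1/(-11073/13184 - 18581) = 1/(-244982977/13184) = -13184/244982977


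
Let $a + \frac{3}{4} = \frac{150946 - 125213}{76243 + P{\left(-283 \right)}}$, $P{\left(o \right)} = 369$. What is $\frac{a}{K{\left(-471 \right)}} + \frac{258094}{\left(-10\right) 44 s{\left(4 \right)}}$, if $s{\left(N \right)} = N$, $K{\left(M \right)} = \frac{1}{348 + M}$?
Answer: $- \frac{1613131631}{16854640} \approx -95.708$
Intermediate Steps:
$a = - \frac{15863}{38306}$ ($a = - \frac{3}{4} + \frac{150946 - 125213}{76243 + 369} = - \frac{3}{4} + \frac{25733}{76612} = - \frac{15863}{38306} \approx -0.41411$)
$\frac{a}{K{\left(-471 \right)}} + \frac{258094}{\left(-10\right) 44 s{\left(4 \right)}} = - \frac{15863}{38306 \frac{1}{348 - 471}} + \frac{258094}{\left(-10\right) 44 \cdot 4} = - \frac{15863}{38306 \frac{1}{-123}} + \frac{258094}{\left(-440\right) 4} = - \frac{15863}{38306 \left(- \frac{1}{123}\right)} + \frac{258094}{-1760} = \left(- \frac{15863}{38306}\right) \left(-123\right) + 258094 \left(- \frac{1}{1760}\right) = \frac{1951149}{38306} - \frac{129047}{880} = - \frac{1613131631}{16854640}$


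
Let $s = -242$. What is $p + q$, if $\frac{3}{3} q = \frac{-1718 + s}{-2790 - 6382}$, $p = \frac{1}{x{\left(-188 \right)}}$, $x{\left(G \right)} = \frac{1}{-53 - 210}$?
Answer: $- \frac{602569}{2293} \approx -262.79$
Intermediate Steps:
$x{\left(G \right)} = - \frac{1}{263}$ ($x{\left(G \right)} = \frac{1}{-263} = - \frac{1}{263}$)
$p = -263$ ($p = \frac{1}{- \frac{1}{263}} = -263$)
$q = \frac{490}{2293}$ ($q = \frac{-1718 - 242}{-2790 - 6382} = - \frac{1960}{-9172} = \left(-1960\right) \left(- \frac{1}{9172}\right) = \frac{490}{2293} \approx 0.21369$)
$p + q = -263 + \frac{490}{2293} = - \frac{602569}{2293}$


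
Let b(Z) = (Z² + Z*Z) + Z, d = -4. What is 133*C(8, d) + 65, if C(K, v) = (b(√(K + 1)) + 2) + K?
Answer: 4188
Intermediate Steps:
b(Z) = Z + 2*Z² (b(Z) = (Z² + Z²) + Z = 2*Z² + Z = Z + 2*Z²)
C(K, v) = 2 + K + √(1 + K)*(1 + 2*√(1 + K)) (C(K, v) = (√(K + 1)*(1 + 2*√(K + 1)) + 2) + K = (√(1 + K)*(1 + 2*√(1 + K)) + 2) + K = (2 + √(1 + K)*(1 + 2*√(1 + K))) + K = 2 + K + √(1 + K)*(1 + 2*√(1 + K)))
133*C(8, d) + 65 = 133*(4 + √(1 + 8) + 3*8) + 65 = 133*(4 + √9 + 24) + 65 = 133*(4 + 3 + 24) + 65 = 133*31 + 65 = 4123 + 65 = 4188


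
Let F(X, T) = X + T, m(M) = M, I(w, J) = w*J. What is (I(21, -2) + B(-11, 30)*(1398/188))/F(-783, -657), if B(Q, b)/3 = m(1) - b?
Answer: 21587/45120 ≈ 0.47844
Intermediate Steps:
I(w, J) = J*w
B(Q, b) = 3 - 3*b (B(Q, b) = 3*(1 - b) = 3 - 3*b)
F(X, T) = T + X
(I(21, -2) + B(-11, 30)*(1398/188))/F(-783, -657) = (-2*21 + (3 - 3*30)*(1398/188))/(-657 - 783) = (-42 + (3 - 90)*(1398*(1/188)))/(-1440) = (-42 - 87*699/94)*(-1/1440) = (-42 - 60813/94)*(-1/1440) = -64761/94*(-1/1440) = 21587/45120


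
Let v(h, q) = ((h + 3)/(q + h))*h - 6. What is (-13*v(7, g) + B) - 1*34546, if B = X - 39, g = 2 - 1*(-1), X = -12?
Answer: -34610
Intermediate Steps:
g = 3 (g = 2 + 1 = 3)
B = -51 (B = -12 - 39 = -51)
v(h, q) = -6 + h*(3 + h)/(h + q) (v(h, q) = ((3 + h)/(h + q))*h - 6 = h*(3 + h)/(h + q) - 6 = -6 + h*(3 + h)/(h + q))
(-13*v(7, g) + B) - 1*34546 = (-13*(7² - 6*3 - 3*7)/(7 + 3) - 51) - 1*34546 = (-13*(49 - 18 - 21)/10 - 51) - 34546 = (-13*10/10 - 51) - 34546 = (-13*1 - 51) - 34546 = (-13 - 51) - 34546 = -64 - 34546 = -34610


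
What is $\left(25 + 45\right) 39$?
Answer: $2730$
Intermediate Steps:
$\left(25 + 45\right) 39 = 70 \cdot 39 = 2730$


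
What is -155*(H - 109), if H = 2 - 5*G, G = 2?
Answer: 18135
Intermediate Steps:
H = -8 (H = 2 - 5*2 = 2 - 10 = -8)
-155*(H - 109) = -155*(-8 - 109) = -155*(-117) = 18135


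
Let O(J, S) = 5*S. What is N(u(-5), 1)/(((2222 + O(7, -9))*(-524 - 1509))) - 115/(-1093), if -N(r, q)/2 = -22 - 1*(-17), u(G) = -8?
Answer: 508960785/4837444213 ≈ 0.10521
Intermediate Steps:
N(r, q) = 10 (N(r, q) = -2*(-22 - 1*(-17)) = -2*(-22 + 17) = -2*(-5) = 10)
N(u(-5), 1)/(((2222 + O(7, -9))*(-524 - 1509))) - 115/(-1093) = 10/(((2222 + 5*(-9))*(-524 - 1509))) - 115/(-1093) = 10/(((2222 - 45)*(-2033))) - 115*(-1/1093) = 10/((2177*(-2033))) + 115/1093 = 10/(-4425841) + 115/1093 = 10*(-1/4425841) + 115/1093 = -10/4425841 + 115/1093 = 508960785/4837444213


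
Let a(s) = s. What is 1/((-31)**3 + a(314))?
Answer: -1/29477 ≈ -3.3925e-5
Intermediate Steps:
1/((-31)**3 + a(314)) = 1/((-31)**3 + 314) = 1/(-29791 + 314) = 1/(-29477) = -1/29477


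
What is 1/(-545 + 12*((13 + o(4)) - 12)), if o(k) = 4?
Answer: -1/485 ≈ -0.0020619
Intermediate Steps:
1/(-545 + 12*((13 + o(4)) - 12)) = 1/(-545 + 12*((13 + 4) - 12)) = 1/(-545 + 12*(17 - 12)) = 1/(-545 + 12*5) = 1/(-545 + 60) = 1/(-485) = -1/485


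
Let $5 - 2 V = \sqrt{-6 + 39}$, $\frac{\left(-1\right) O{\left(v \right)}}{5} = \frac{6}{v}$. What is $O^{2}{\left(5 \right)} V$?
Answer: $90 - 18 \sqrt{33} \approx -13.402$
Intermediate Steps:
$O{\left(v \right)} = - \frac{30}{v}$ ($O{\left(v \right)} = - 5 \frac{6}{v} = - \frac{30}{v}$)
$V = \frac{5}{2} - \frac{\sqrt{33}}{2}$ ($V = \frac{5}{2} - \frac{\sqrt{-6 + 39}}{2} = \frac{5}{2} - \frac{\sqrt{33}}{2} \approx -0.37228$)
$O^{2}{\left(5 \right)} V = \left(- \frac{30}{5}\right)^{2} \left(\frac{5}{2} - \frac{\sqrt{33}}{2}\right) = \left(\left(-30\right) \frac{1}{5}\right)^{2} \left(\frac{5}{2} - \frac{\sqrt{33}}{2}\right) = \left(-6\right)^{2} \left(\frac{5}{2} - \frac{\sqrt{33}}{2}\right) = 36 \left(\frac{5}{2} - \frac{\sqrt{33}}{2}\right) = 90 - 18 \sqrt{33}$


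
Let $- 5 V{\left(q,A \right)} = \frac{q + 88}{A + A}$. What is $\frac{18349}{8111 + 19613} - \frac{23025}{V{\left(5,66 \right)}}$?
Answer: $\frac{140436490819}{859444} \approx 1.634 \cdot 10^{5}$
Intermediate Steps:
$V{\left(q,A \right)} = - \frac{88 + q}{10 A}$ ($V{\left(q,A \right)} = - \frac{\left(q + 88\right) \frac{1}{A + A}}{5} = - \frac{\left(88 + q\right) \frac{1}{2 A}}{5} = - \frac{\frac{1}{2} \frac{1}{A} \left(88 + q\right)}{5} = - \frac{88 + q}{10 A}$)
$\frac{18349}{8111 + 19613} - \frac{23025}{V{\left(5,66 \right)}} = \frac{18349}{8111 + 19613} - \frac{23025}{\frac{1}{10} \cdot \frac{1}{66} \left(-88 - 5\right)} = \frac{18349}{27724} - \frac{23025}{\frac{1}{10} \cdot \frac{1}{66} \left(-88 - 5\right)} = 18349 \cdot \frac{1}{27724} - \frac{23025}{\frac{1}{10} \cdot \frac{1}{66} \left(-93\right)} = \frac{18349}{27724} - \frac{23025}{- \frac{31}{220}} = \frac{18349}{27724} - - \frac{5065500}{31} = \frac{18349}{27724} + \frac{5065500}{31} = \frac{140436490819}{859444}$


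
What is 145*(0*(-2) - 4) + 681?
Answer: 101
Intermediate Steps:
145*(0*(-2) - 4) + 681 = 145*(0 - 4) + 681 = 145*(-4) + 681 = -580 + 681 = 101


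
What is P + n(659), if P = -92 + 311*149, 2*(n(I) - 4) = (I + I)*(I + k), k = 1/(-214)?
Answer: 102833189/214 ≈ 4.8053e+5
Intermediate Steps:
k = -1/214 ≈ -0.0046729
n(I) = 4 + I*(-1/214 + I) (n(I) = 4 + ((I + I)*(I - 1/214))/2 = 4 + ((2*I)*(-1/214 + I))/2 = 4 + (2*I*(-1/214 + I))/2 = 4 + I*(-1/214 + I))
P = 46247 (P = -92 + 46339 = 46247)
P + n(659) = 46247 + (4 + 659² - 1/214*659) = 46247 + (4 + 434281 - 659/214) = 46247 + 92936331/214 = 102833189/214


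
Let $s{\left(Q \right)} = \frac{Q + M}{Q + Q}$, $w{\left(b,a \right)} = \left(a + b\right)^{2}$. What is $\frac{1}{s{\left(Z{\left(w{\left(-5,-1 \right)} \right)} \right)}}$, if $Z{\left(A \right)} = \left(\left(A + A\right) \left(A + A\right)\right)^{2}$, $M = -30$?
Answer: $\frac{8957952}{4478971} \approx 2.0$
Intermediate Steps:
$Z{\left(A \right)} = 16 A^{4}$ ($Z{\left(A \right)} = \left(2 A 2 A\right)^{2} = \left(4 A^{2}\right)^{2} = 16 A^{4}$)
$s{\left(Q \right)} = \frac{-30 + Q}{2 Q}$ ($s{\left(Q \right)} = \frac{Q - 30}{Q + Q} = \frac{-30 + Q}{2 Q}$)
$\frac{1}{s{\left(Z{\left(w{\left(-5,-1 \right)} \right)} \right)}} = \frac{1}{\frac{1}{2} \frac{1}{16 \left(\left(-1 - 5\right)^{2}\right)^{4}} \left(-30 + 16 \left(\left(-1 - 5\right)^{2}\right)^{4}\right)} = \frac{1}{\frac{1}{2} \frac{1}{16 \left(\left(-6\right)^{2}\right)^{4}} \left(-30 + 16 \left(\left(-6\right)^{2}\right)^{4}\right)} = \frac{1}{\frac{1}{2} \frac{1}{16 \cdot 36^{4}} \left(-30 + 16 \cdot 36^{4}\right)} = \frac{1}{\frac{1}{2} \frac{1}{16 \cdot 1679616} \left(-30 + 16 \cdot 1679616\right)} = \frac{1}{\frac{1}{2} \cdot \frac{1}{26873856} \left(-30 + 26873856\right)} = \frac{1}{\frac{1}{2} \cdot \frac{1}{26873856} \cdot 26873826} = \frac{1}{\frac{4478971}{8957952}} = \frac{8957952}{4478971}$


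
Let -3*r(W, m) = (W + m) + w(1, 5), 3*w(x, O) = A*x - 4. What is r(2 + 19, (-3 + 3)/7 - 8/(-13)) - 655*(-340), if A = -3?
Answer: 26055148/117 ≈ 2.2269e+5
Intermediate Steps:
w(x, O) = -4/3 - x (w(x, O) = (-3*x - 4)/3 = (-4 - 3*x)/3 = -4/3 - x)
r(W, m) = 7/9 - W/3 - m/3 (r(W, m) = -((W + m) + (-4/3 - 1*1))/3 = -((W + m) + (-4/3 - 1))/3 = -((W + m) - 7/3)/3 = -(-7/3 + W + m)/3 = 7/9 - W/3 - m/3)
r(2 + 19, (-3 + 3)/7 - 8/(-13)) - 655*(-340) = (7/9 - (2 + 19)/3 - ((-3 + 3)/7 - 8/(-13))/3) - 655*(-340) = (7/9 - 1/3*21 - (0*(1/7) - 8*(-1/13))/3) + 222700 = (7/9 - 7 - (0 + 8/13)/3) + 222700 = (7/9 - 7 - 1/3*8/13) + 222700 = (7/9 - 7 - 8/39) + 222700 = -752/117 + 222700 = 26055148/117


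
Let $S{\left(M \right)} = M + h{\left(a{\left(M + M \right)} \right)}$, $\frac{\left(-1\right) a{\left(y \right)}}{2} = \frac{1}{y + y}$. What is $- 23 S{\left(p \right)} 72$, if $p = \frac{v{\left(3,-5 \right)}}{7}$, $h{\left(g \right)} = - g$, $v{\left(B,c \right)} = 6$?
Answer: $- \frac{16698}{7} \approx -2385.4$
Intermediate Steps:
$a{\left(y \right)} = - \frac{1}{y}$ ($a{\left(y \right)} = - \frac{2}{y + y} = - \frac{2}{2 y} = - 2 \frac{1}{2 y} = - \frac{1}{y}$)
$p = \frac{6}{7} \approx 0.85714$
$S{\left(M \right)} = M + \frac{1}{2 M}$ ($S{\left(M \right)} = M - - \frac{1}{M + M} = M - - \frac{1}{2 M} = M + \frac{1}{2 M}$)
$- 23 S{\left(p \right)} 72 = - 23 \left(\frac{6}{7} + \frac{1}{2 \cdot \frac{6}{7}}\right) 72 = - 23 \left(\frac{6}{7} + \frac{1}{2} \cdot \frac{7}{6}\right) 72 = - 23 \left(\frac{6}{7} + \frac{7}{12}\right) 72 = \left(-23\right) \frac{121}{84} \cdot 72 = \left(- \frac{2783}{84}\right) 72 = - \frac{16698}{7}$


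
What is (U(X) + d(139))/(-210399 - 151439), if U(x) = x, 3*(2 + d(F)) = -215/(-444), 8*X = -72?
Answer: 14437/481968216 ≈ 2.9954e-5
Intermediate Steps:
X = -9 (X = (⅛)*(-72) = -9)
d(F) = -2449/1332 (d(F) = -2 + (-215/(-444))/3 = -2 + (-215*(-1/444))/3 = -2 + (⅓)*(215/444) = -2 + 215/1332 = -2449/1332)
(U(X) + d(139))/(-210399 - 151439) = (-9 - 2449/1332)/(-210399 - 151439) = -14437/1332/(-361838) = -14437/1332*(-1/361838) = 14437/481968216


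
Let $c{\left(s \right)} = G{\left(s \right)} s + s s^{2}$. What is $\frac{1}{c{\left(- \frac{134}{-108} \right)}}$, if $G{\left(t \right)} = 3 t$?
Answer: $\frac{157464}{1027981} \approx 0.15318$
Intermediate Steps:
$c{\left(s \right)} = s^{3} + 3 s^{2}$ ($c{\left(s \right)} = 3 s s + s s^{2} = 3 s^{2} + s^{3} = s^{3} + 3 s^{2}$)
$\frac{1}{c{\left(- \frac{134}{-108} \right)}} = \frac{1}{\left(- \frac{134}{-108}\right)^{2} \left(3 - \frac{134}{-108}\right)} = \frac{1}{\left(\left(-134\right) \left(- \frac{1}{108}\right)\right)^{2} \left(3 - - \frac{67}{54}\right)} = \frac{1}{\left(\frac{67}{54}\right)^{2} \left(3 + \frac{67}{54}\right)} = \frac{1}{\frac{4489}{2916} \cdot \frac{229}{54}} = \frac{1}{\frac{1027981}{157464}} = \frac{157464}{1027981}$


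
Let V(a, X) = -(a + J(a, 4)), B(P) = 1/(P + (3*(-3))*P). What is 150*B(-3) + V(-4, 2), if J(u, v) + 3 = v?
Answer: 37/4 ≈ 9.2500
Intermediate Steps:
J(u, v) = -3 + v
B(P) = -1/(8*P) (B(P) = 1/(P - 9*P) = 1/(-8*P) = -1/(8*P))
V(a, X) = -1 - a (V(a, X) = -(a + (-3 + 4)) = -(a + 1) = -(1 + a) = -1 - a)
150*B(-3) + V(-4, 2) = 150*(-⅛/(-3)) + (-1 - 1*(-4)) = 150*(-⅛*(-⅓)) + (-1 + 4) = 150*(1/24) + 3 = 25/4 + 3 = 37/4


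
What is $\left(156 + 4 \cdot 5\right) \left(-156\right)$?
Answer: $-27456$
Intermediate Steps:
$\left(156 + 4 \cdot 5\right) \left(-156\right) = \left(156 + 20\right) \left(-156\right) = 176 \left(-156\right) = -27456$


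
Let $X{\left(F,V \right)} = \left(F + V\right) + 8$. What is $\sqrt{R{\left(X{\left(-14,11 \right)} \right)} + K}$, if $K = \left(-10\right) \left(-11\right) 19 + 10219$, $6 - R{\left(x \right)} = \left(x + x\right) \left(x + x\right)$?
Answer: $\sqrt{12215} \approx 110.52$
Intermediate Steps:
$X{\left(F,V \right)} = 8 + F + V$
$R{\left(x \right)} = 6 - 4 x^{2}$ ($R{\left(x \right)} = 6 - \left(x + x\right) \left(x + x\right) = 6 - 2 x 2 x = 6 - 4 x^{2}$)
$K = 12309$ ($K = 110 \cdot 19 + 10219 = 2090 + 10219 = 12309$)
$\sqrt{R{\left(X{\left(-14,11 \right)} \right)} + K} = \sqrt{\left(6 - 4 \left(8 - 14 + 11\right)^{2}\right) + 12309} = \sqrt{\left(6 - 4 \cdot 5^{2}\right) + 12309} = \sqrt{\left(6 - 100\right) + 12309} = \sqrt{-94 + 12309} = \sqrt{12215}$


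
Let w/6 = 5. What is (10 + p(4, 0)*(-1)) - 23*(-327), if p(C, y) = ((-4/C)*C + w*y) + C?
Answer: 7531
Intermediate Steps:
w = 30 (w = 6*5 = 30)
p(C, y) = -4 + C + 30*y (p(C, y) = ((-4/C)*C + 30*y) + C = (-4 + 30*y) + C = -4 + C + 30*y)
(10 + p(4, 0)*(-1)) - 23*(-327) = (10 + (-4 + 4 + 30*0)*(-1)) - 23*(-327) = (10 + (-4 + 4 + 0)*(-1)) + 7521 = (10 + 0*(-1)) + 7521 = (10 + 0) + 7521 = 10 + 7521 = 7531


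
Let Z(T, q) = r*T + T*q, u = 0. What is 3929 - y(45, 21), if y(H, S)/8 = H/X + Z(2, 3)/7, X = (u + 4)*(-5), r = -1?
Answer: 27597/7 ≈ 3942.4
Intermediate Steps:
X = -20 (X = (0 + 4)*(-5) = 4*(-5) = -20)
Z(T, q) = -T + T*q
y(H, S) = 32/7 - 2*H/5 (y(H, S) = 8*(H/(-20) + (2*(-1 + 3))/7) = 8*(H*(-1/20) + (2*2)*(1/7)) = 8*(-H/20 + 4*(1/7)) = 8*(-H/20 + 4/7) = 8*(4/7 - H/20) = 32/7 - 2*H/5)
3929 - y(45, 21) = 3929 - (32/7 - 2/5*45) = 3929 - (32/7 - 18) = 3929 - 1*(-94/7) = 3929 + 94/7 = 27597/7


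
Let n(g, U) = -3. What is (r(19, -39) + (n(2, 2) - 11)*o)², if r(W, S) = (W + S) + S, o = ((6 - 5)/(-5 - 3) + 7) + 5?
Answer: 811801/16 ≈ 50738.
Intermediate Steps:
o = 95/8 (o = (1/(-8) + 7) + 5 = (1*(-⅛) + 7) + 5 = (-⅛ + 7) + 5 = 55/8 + 5 = 95/8 ≈ 11.875)
r(W, S) = W + 2*S (r(W, S) = (S + W) + S = W + 2*S)
(r(19, -39) + (n(2, 2) - 11)*o)² = ((19 + 2*(-39)) + (-3 - 11)*(95/8))² = ((19 - 78) - 14*95/8)² = (-59 - 665/4)² = (-901/4)² = 811801/16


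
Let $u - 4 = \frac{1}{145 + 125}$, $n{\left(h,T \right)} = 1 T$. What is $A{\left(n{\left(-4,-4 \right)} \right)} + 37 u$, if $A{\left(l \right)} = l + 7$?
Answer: $\frac{40807}{270} \approx 151.14$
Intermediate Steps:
$n{\left(h,T \right)} = T$
$u = \frac{1081}{270}$ ($u = 4 + \frac{1}{145 + 125} = 4 + \frac{1}{270} = \frac{1081}{270} \approx 4.0037$)
$A{\left(l \right)} = 7 + l$
$A{\left(n{\left(-4,-4 \right)} \right)} + 37 u = \left(7 - 4\right) + 37 \cdot \frac{1081}{270} = 3 + \frac{39997}{270} = \frac{40807}{270}$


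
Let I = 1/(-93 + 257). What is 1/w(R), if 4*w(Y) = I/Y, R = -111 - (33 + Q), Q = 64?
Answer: -136448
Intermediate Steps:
I = 1/164 ≈ 0.0060976
R = -208 (R = -111 - (33 + 64) = -111 - 1*97 = -111 - 97 = -208)
w(Y) = 1/(656*Y) (w(Y) = (1/(164*Y))/4 = 1/(656*Y))
1/w(R) = 1/((1/656)/(-208)) = 1/((1/656)*(-1/208)) = 1/(-1/136448) = -136448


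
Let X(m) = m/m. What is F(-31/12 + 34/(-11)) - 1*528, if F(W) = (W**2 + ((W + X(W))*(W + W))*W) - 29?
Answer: -949652639/1149984 ≈ -825.80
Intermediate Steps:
X(m) = 1
F(W) = -29 + W**2 + 2*W**2*(1 + W) (F(W) = (W**2 + ((W + 1)*(W + W))*W) - 29 = (W**2 + ((1 + W)*(2*W))*W) - 29 = (W**2 + (2*W*(1 + W))*W) - 29 = (W**2 + 2*W**2*(1 + W)) - 29 = -29 + W**2 + 2*W**2*(1 + W))
F(-31/12 + 34/(-11)) - 1*528 = (-29 + 2*(-31/12 + 34/(-11))**3 + 3*(-31/12 + 34/(-11))**2) - 1*528 = (-29 + 2*(-31*1/12 + 34*(-1/11))**3 + 3*(-31*1/12 + 34*(-1/11))**2) - 528 = (-29 + 2*(-31/12 - 34/11)**3 + 3*(-31/12 - 34/11)**2) - 528 = (-29 + 2*(-749/132)**3 + 3*(-749/132)**2) - 528 = (-29 + 2*(-420189749/2299968) + 3*(561001/17424)) - 528 = (-29 - 420189749/1149984 + 561001/5808) - 528 = -342461087/1149984 - 528 = -949652639/1149984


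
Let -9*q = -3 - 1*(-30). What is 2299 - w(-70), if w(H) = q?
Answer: 2302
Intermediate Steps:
q = -3 (q = -(-3 - 1*(-30))/9 = -(-3 + 30)/9 = -⅑*27 = -3)
w(H) = -3
2299 - w(-70) = 2299 - 1*(-3) = 2299 + 3 = 2302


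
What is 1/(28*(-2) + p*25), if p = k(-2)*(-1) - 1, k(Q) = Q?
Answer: -1/31 ≈ -0.032258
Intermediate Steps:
p = 1 (p = -2*(-1) - 1 = 2 - 1 = 1)
1/(28*(-2) + p*25) = 1/(28*(-2) + 1*25) = 1/(-56 + 25) = 1/(-31) = -1/31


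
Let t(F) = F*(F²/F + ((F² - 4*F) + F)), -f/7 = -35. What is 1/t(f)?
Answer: 1/14586075 ≈ 6.8559e-8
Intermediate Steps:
f = 245 (f = -7*(-35) = 245)
t(F) = F*(F² - 2*F) (t(F) = F*(F + (F² - 3*F)) = F*(F² - 2*F))
1/t(f) = 1/(245²*(-2 + 245)) = 1/(60025*243) = 1/14586075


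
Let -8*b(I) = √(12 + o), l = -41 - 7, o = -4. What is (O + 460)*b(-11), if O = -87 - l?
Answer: -421*√2/4 ≈ -148.85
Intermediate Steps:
l = -48
b(I) = -√2/4 (b(I) = -√(12 - 4)/8 = -√2/4)
O = -39 (O = -87 - 1*(-48) = -87 + 48 = -39)
(O + 460)*b(-11) = (-39 + 460)*(-√2/4) = 421*(-√2/4) = -421*√2/4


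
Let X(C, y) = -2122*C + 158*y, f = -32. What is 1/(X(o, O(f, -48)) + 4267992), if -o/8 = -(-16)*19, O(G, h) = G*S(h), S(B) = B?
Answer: 1/9671384 ≈ 1.0340e-7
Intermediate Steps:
O(G, h) = G*h
o = -2432 (o = -(-8)*(-16*19) = -(-8)*(-304) = -8*304 = -2432)
1/(X(o, O(f, -48)) + 4267992) = 1/((-2122*(-2432) + 158*(-32*(-48))) + 4267992) = 1/((5160704 + 158*1536) + 4267992) = 1/((5160704 + 242688) + 4267992) = 1/(5403392 + 4267992) = 1/9671384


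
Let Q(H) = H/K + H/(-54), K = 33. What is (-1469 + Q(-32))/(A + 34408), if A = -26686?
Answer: -436405/2293434 ≈ -0.19028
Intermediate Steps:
Q(H) = 7*H/594 (Q(H) = H/33 + H/(-54) = H*(1/33) + H*(-1/54) = H/33 - H/54 = 7*H/594)
(-1469 + Q(-32))/(A + 34408) = (-1469 + (7/594)*(-32))/(-26686 + 34408) = (-1469 - 112/297)/7722 = -436405/297*1/7722 = -436405/2293434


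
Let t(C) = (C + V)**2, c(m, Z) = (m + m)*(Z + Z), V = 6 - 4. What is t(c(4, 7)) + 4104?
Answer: 17100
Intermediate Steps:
V = 2
c(m, Z) = 4*Z*m (c(m, Z) = (2*m)*(2*Z) = 4*Z*m)
t(C) = (2 + C)**2 (t(C) = (C + 2)**2 = (2 + C)**2)
t(c(4, 7)) + 4104 = (2 + 4*7*4)**2 + 4104 = (2 + 112)**2 + 4104 = 114**2 + 4104 = 12996 + 4104 = 17100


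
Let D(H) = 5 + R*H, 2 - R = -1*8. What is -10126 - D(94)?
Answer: -11071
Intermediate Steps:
R = 10 (R = 2 - (-1)*8 = 2 - 1*(-8) = 2 + 8 = 10)
D(H) = 5 + 10*H
-10126 - D(94) = -10126 - (5 + 10*94) = -10126 - (5 + 940) = -10126 - 1*945 = -10126 - 945 = -11071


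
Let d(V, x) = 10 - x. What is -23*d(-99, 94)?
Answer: 1932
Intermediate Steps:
-23*d(-99, 94) = -23*(10 - 1*94) = -23*(10 - 94) = -23*(-84) = 1932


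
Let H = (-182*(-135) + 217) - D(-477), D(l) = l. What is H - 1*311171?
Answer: -285907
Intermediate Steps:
H = 25264 (H = (-182*(-135) + 217) - 1*(-477) = (24570 + 217) + 477 = 24787 + 477 = 25264)
H - 1*311171 = 25264 - 1*311171 = 25264 - 311171 = -285907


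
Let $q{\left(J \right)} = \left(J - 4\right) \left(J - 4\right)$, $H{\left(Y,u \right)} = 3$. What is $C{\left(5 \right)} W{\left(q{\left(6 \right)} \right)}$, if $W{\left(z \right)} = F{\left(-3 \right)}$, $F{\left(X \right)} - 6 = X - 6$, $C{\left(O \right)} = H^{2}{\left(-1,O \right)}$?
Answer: $-27$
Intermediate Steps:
$q{\left(J \right)} = \left(-4 + J\right)^{2}$ ($q{\left(J \right)} = \left(-4 + J\right) \left(-4 + J\right) = \left(-4 + J\right)^{2}$)
$C{\left(O \right)} = 9$ ($C{\left(O \right)} = 3^{2} = 9$)
$F{\left(X \right)} = X$ ($F{\left(X \right)} = 6 + \left(X - 6\right) = 6 + \left(-6 + X\right) = X$)
$W{\left(z \right)} = -3$
$C{\left(5 \right)} W{\left(q{\left(6 \right)} \right)} = 9 \left(-3\right) = -27$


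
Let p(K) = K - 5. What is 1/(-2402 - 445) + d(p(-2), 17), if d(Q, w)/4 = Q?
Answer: -79717/2847 ≈ -28.000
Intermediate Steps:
p(K) = -5 + K
d(Q, w) = 4*Q
1/(-2402 - 445) + d(p(-2), 17) = 1/(-2402 - 445) + 4*(-5 - 2) = 1/(-2847) + 4*(-7) = -1/2847 - 28 = -79717/2847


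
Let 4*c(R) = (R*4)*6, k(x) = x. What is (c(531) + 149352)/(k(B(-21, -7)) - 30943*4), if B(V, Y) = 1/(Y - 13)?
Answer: -1016920/825147 ≈ -1.2324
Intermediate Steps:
B(V, Y) = 1/(-13 + Y)
c(R) = 6*R (c(R) = ((R*4)*6)/4 = ((4*R)*6)/4 = (24*R)/4 = 6*R)
(c(531) + 149352)/(k(B(-21, -7)) - 30943*4) = (6*531 + 149352)/(1/(-13 - 7) - 30943*4) = (3186 + 149352)/(1/(-20) - 123772) = 152538/(-1/20 - 123772) = 152538/(-2475441/20) = 152538*(-20/2475441) = -1016920/825147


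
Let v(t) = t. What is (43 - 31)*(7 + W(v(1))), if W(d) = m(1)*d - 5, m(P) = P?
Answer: 36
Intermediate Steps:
W(d) = -5 + d (W(d) = 1*d - 5 = d - 5 = -5 + d)
(43 - 31)*(7 + W(v(1))) = (43 - 31)*(7 + (-5 + 1)) = 12*(7 - 4) = 12*3 = 36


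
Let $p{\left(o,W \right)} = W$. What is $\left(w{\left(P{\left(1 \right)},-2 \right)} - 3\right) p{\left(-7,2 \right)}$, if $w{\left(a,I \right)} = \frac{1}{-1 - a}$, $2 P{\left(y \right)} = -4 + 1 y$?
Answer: $-2$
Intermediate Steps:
$P{\left(y \right)} = -2 + \frac{y}{2}$ ($P{\left(y \right)} = \frac{-4 + 1 y}{2} = \frac{-4 + y}{2} = -2 + \frac{y}{2}$)
$\left(w{\left(P{\left(1 \right)},-2 \right)} - 3\right) p{\left(-7,2 \right)} = \left(- \frac{1}{1 + \left(-2 + \frac{1}{2} \cdot 1\right)} - 3\right) 2 = \left(- \frac{1}{1 + \left(-2 + \frac{1}{2}\right)} + \left(-17 + 14\right)\right) 2 = \left(- \frac{1}{1 - \frac{3}{2}} - 3\right) 2 = \left(- \frac{1}{- \frac{1}{2}} - 3\right) 2 = \left(\left(-1\right) \left(-2\right) - 3\right) 2 = \left(2 - 3\right) 2 = \left(-1\right) 2 = -2$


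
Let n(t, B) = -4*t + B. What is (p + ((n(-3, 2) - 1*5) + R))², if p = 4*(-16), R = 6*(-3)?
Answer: 5329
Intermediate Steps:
n(t, B) = B - 4*t
R = -18
p = -64
(p + ((n(-3, 2) - 1*5) + R))² = (-64 + (((2 - 4*(-3)) - 1*5) - 18))² = (-64 + (((2 + 12) - 5) - 18))² = (-64 + ((14 - 5) - 18))² = (-64 + (9 - 18))² = (-64 - 9)² = (-73)² = 5329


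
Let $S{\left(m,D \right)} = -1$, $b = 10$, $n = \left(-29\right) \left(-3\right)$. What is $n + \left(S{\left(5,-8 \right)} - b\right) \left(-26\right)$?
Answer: $373$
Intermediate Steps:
$n = 87$
$n + \left(S{\left(5,-8 \right)} - b\right) \left(-26\right) = 87 + \left(-1 - 10\right) \left(-26\right) = 87 - -286 = 87 + 286 = 373$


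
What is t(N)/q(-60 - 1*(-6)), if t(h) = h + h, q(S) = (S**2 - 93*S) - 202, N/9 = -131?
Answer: -1179/3868 ≈ -0.30481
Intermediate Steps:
N = -1179 (N = 9*(-131) = -1179)
q(S) = -202 + S**2 - 93*S
t(h) = 2*h
t(N)/q(-60 - 1*(-6)) = (2*(-1179))/(-202 + (-60 - 1*(-6))**2 - 93*(-60 - 1*(-6))) = -2358/(-202 + (-60 + 6)**2 - 93*(-60 + 6)) = -2358/(-202 + (-54)**2 - 93*(-54)) = -2358/(-202 + 2916 + 5022) = -2358/7736 = -2358*1/7736 = -1179/3868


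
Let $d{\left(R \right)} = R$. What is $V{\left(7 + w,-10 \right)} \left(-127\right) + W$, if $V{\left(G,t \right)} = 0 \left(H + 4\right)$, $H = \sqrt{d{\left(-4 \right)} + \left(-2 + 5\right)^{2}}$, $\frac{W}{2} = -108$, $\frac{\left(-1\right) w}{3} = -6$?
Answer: $-216$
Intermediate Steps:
$w = 18$ ($w = \left(-3\right) \left(-6\right) = 18$)
$W = -216$ ($W = 2 \left(-108\right) = -216$)
$H = \sqrt{5}$ ($H = \sqrt{-4 + \left(-2 + 5\right)^{2}} = \sqrt{-4 + 3^{2}} = \sqrt{-4 + 9} = \sqrt{5} \approx 2.2361$)
$V{\left(G,t \right)} = 0$ ($V{\left(G,t \right)} = 0 \left(\sqrt{5} + 4\right) = 0 \left(4 + \sqrt{5}\right) = 0$)
$V{\left(7 + w,-10 \right)} \left(-127\right) + W = 0 \left(-127\right) - 216 = 0 - 216 = -216$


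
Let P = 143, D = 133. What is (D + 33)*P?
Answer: 23738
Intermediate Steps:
(D + 33)*P = (133 + 33)*143 = 166*143 = 23738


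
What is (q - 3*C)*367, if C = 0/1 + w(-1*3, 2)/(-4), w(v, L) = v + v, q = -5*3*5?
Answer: -58353/2 ≈ -29177.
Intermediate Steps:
q = -75 (q = -15*5 = -75)
w(v, L) = 2*v
C = 3/2 (C = 0/1 + (2*(-1*3))/(-4) = 0*1 + (2*(-3))*(-¼) = 0 - 6*(-¼) = 0 + 3/2 = 3/2 ≈ 1.5000)
(q - 3*C)*367 = (-75 - 3*3/2)*367 = (-75 - 9/2)*367 = -159/2*367 = -58353/2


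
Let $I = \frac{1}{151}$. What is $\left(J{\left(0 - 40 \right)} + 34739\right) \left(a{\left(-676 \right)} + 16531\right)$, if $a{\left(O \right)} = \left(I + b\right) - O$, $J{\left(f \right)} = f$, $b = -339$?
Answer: $\frac{88380747231}{151} \approx 5.853 \cdot 10^{8}$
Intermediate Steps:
$I = \frac{1}{151} \approx 0.0066225$
$a{\left(O \right)} = - \frac{51188}{151} - O$ ($a{\left(O \right)} = \left(\frac{1}{151} - 339\right) - O = - \frac{51188}{151} - O$)
$\left(J{\left(0 - 40 \right)} + 34739\right) \left(a{\left(-676 \right)} + 16531\right) = \left(\left(0 - 40\right) + 34739\right) \left(\left(- \frac{51188}{151} - -676\right) + 16531\right) = \left(\left(0 - 40\right) + 34739\right) \left(\left(- \frac{51188}{151} + 676\right) + 16531\right) = \left(-40 + 34739\right) \left(\frac{50888}{151} + 16531\right) = 34699 \cdot \frac{2547069}{151} = \frac{88380747231}{151}$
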